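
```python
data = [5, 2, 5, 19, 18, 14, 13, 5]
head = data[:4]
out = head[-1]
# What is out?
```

data has length 8. The slice data[:4] selects indices [0, 1, 2, 3] (0->5, 1->2, 2->5, 3->19), giving [5, 2, 5, 19]. So head = [5, 2, 5, 19]. Then head[-1] = 19.

19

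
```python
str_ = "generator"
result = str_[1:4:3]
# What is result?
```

str_ has length 9. The slice str_[1:4:3] selects indices [1] (1->'e'), giving 'e'.

'e'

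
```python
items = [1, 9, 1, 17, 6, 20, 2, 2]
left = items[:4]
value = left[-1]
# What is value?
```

items has length 8. The slice items[:4] selects indices [0, 1, 2, 3] (0->1, 1->9, 2->1, 3->17), giving [1, 9, 1, 17]. So left = [1, 9, 1, 17]. Then left[-1] = 17.

17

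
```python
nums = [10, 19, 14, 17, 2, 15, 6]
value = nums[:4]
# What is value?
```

nums has length 7. The slice nums[:4] selects indices [0, 1, 2, 3] (0->10, 1->19, 2->14, 3->17), giving [10, 19, 14, 17].

[10, 19, 14, 17]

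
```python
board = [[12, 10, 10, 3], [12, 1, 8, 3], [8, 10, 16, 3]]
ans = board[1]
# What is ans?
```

board has 3 rows. Row 1 is [12, 1, 8, 3].

[12, 1, 8, 3]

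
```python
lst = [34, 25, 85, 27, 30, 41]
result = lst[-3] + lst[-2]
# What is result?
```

lst has length 6. Negative index -3 maps to positive index 6 + (-3) = 3. lst[3] = 27.
lst has length 6. Negative index -2 maps to positive index 6 + (-2) = 4. lst[4] = 30.
Sum: 27 + 30 = 57.

57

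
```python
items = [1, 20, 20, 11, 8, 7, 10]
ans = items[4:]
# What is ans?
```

items has length 7. The slice items[4:] selects indices [4, 5, 6] (4->8, 5->7, 6->10), giving [8, 7, 10].

[8, 7, 10]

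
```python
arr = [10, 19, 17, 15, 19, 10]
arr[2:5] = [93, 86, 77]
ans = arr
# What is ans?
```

arr starts as [10, 19, 17, 15, 19, 10] (length 6). The slice arr[2:5] covers indices [2, 3, 4] with values [17, 15, 19]. Replacing that slice with [93, 86, 77] (same length) produces [10, 19, 93, 86, 77, 10].

[10, 19, 93, 86, 77, 10]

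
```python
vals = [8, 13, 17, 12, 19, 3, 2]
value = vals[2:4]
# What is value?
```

vals has length 7. The slice vals[2:4] selects indices [2, 3] (2->17, 3->12), giving [17, 12].

[17, 12]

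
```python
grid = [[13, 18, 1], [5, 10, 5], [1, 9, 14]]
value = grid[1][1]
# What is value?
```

grid[1] = [5, 10, 5]. Taking column 1 of that row yields 10.

10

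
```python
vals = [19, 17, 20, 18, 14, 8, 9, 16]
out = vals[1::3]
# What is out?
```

vals has length 8. The slice vals[1::3] selects indices [1, 4, 7] (1->17, 4->14, 7->16), giving [17, 14, 16].

[17, 14, 16]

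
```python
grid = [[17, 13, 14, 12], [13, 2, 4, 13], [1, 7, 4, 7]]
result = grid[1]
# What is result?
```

grid has 3 rows. Row 1 is [13, 2, 4, 13].

[13, 2, 4, 13]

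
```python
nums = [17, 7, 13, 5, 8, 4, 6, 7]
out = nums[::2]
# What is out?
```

nums has length 8. The slice nums[::2] selects indices [0, 2, 4, 6] (0->17, 2->13, 4->8, 6->6), giving [17, 13, 8, 6].

[17, 13, 8, 6]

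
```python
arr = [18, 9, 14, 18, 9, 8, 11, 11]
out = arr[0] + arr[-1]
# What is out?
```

arr has length 8. arr[0] = 18.
arr has length 8. Negative index -1 maps to positive index 8 + (-1) = 7. arr[7] = 11.
Sum: 18 + 11 = 29.

29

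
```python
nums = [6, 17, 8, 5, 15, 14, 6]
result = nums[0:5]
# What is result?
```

nums has length 7. The slice nums[0:5] selects indices [0, 1, 2, 3, 4] (0->6, 1->17, 2->8, 3->5, 4->15), giving [6, 17, 8, 5, 15].

[6, 17, 8, 5, 15]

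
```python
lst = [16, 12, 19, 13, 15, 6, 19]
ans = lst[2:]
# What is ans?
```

lst has length 7. The slice lst[2:] selects indices [2, 3, 4, 5, 6] (2->19, 3->13, 4->15, 5->6, 6->19), giving [19, 13, 15, 6, 19].

[19, 13, 15, 6, 19]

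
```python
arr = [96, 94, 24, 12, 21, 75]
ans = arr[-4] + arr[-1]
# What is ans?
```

arr has length 6. Negative index -4 maps to positive index 6 + (-4) = 2. arr[2] = 24.
arr has length 6. Negative index -1 maps to positive index 6 + (-1) = 5. arr[5] = 75.
Sum: 24 + 75 = 99.

99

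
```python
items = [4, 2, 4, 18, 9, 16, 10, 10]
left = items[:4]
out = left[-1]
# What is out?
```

items has length 8. The slice items[:4] selects indices [0, 1, 2, 3] (0->4, 1->2, 2->4, 3->18), giving [4, 2, 4, 18]. So left = [4, 2, 4, 18]. Then left[-1] = 18.

18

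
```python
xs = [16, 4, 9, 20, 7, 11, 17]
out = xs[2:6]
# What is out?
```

xs has length 7. The slice xs[2:6] selects indices [2, 3, 4, 5] (2->9, 3->20, 4->7, 5->11), giving [9, 20, 7, 11].

[9, 20, 7, 11]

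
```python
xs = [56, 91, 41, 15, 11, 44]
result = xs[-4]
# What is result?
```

xs has length 6. Negative index -4 maps to positive index 6 + (-4) = 2. xs[2] = 41.

41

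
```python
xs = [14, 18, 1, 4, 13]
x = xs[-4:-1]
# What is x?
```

xs has length 5. The slice xs[-4:-1] selects indices [1, 2, 3] (1->18, 2->1, 3->4), giving [18, 1, 4].

[18, 1, 4]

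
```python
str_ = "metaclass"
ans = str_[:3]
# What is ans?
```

str_ has length 9. The slice str_[:3] selects indices [0, 1, 2] (0->'m', 1->'e', 2->'t'), giving 'met'.

'met'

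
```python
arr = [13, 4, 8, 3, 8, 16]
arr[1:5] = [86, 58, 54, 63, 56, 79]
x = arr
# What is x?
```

arr starts as [13, 4, 8, 3, 8, 16] (length 6). The slice arr[1:5] covers indices [1, 2, 3, 4] with values [4, 8, 3, 8]. Replacing that slice with [86, 58, 54, 63, 56, 79] (different length) produces [13, 86, 58, 54, 63, 56, 79, 16].

[13, 86, 58, 54, 63, 56, 79, 16]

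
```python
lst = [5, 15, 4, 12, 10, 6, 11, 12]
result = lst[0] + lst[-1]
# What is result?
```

lst has length 8. lst[0] = 5.
lst has length 8. Negative index -1 maps to positive index 8 + (-1) = 7. lst[7] = 12.
Sum: 5 + 12 = 17.

17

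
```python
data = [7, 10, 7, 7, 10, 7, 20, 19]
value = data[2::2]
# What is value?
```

data has length 8. The slice data[2::2] selects indices [2, 4, 6] (2->7, 4->10, 6->20), giving [7, 10, 20].

[7, 10, 20]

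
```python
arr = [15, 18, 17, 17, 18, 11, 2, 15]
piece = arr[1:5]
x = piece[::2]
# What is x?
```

arr has length 8. The slice arr[1:5] selects indices [1, 2, 3, 4] (1->18, 2->17, 3->17, 4->18), giving [18, 17, 17, 18]. So piece = [18, 17, 17, 18]. piece has length 4. The slice piece[::2] selects indices [0, 2] (0->18, 2->17), giving [18, 17].

[18, 17]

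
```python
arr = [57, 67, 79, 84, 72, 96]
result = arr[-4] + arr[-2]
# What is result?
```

arr has length 6. Negative index -4 maps to positive index 6 + (-4) = 2. arr[2] = 79.
arr has length 6. Negative index -2 maps to positive index 6 + (-2) = 4. arr[4] = 72.
Sum: 79 + 72 = 151.

151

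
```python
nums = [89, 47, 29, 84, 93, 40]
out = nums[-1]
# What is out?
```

nums has length 6. Negative index -1 maps to positive index 6 + (-1) = 5. nums[5] = 40.

40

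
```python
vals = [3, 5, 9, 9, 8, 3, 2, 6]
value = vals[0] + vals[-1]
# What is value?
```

vals has length 8. vals[0] = 3.
vals has length 8. Negative index -1 maps to positive index 8 + (-1) = 7. vals[7] = 6.
Sum: 3 + 6 = 9.

9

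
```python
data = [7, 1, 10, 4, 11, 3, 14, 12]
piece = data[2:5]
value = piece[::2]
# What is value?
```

data has length 8. The slice data[2:5] selects indices [2, 3, 4] (2->10, 3->4, 4->11), giving [10, 4, 11]. So piece = [10, 4, 11]. piece has length 3. The slice piece[::2] selects indices [0, 2] (0->10, 2->11), giving [10, 11].

[10, 11]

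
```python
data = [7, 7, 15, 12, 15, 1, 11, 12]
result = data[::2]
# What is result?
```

data has length 8. The slice data[::2] selects indices [0, 2, 4, 6] (0->7, 2->15, 4->15, 6->11), giving [7, 15, 15, 11].

[7, 15, 15, 11]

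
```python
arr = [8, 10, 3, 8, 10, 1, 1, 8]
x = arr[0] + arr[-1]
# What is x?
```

arr has length 8. arr[0] = 8.
arr has length 8. Negative index -1 maps to positive index 8 + (-1) = 7. arr[7] = 8.
Sum: 8 + 8 = 16.

16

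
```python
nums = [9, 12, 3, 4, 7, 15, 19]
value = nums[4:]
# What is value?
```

nums has length 7. The slice nums[4:] selects indices [4, 5, 6] (4->7, 5->15, 6->19), giving [7, 15, 19].

[7, 15, 19]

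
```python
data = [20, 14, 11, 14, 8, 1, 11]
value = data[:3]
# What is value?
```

data has length 7. The slice data[:3] selects indices [0, 1, 2] (0->20, 1->14, 2->11), giving [20, 14, 11].

[20, 14, 11]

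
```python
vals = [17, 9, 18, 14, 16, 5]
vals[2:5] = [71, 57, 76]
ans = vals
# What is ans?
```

vals starts as [17, 9, 18, 14, 16, 5] (length 6). The slice vals[2:5] covers indices [2, 3, 4] with values [18, 14, 16]. Replacing that slice with [71, 57, 76] (same length) produces [17, 9, 71, 57, 76, 5].

[17, 9, 71, 57, 76, 5]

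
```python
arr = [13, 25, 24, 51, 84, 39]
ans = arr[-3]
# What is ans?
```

arr has length 6. Negative index -3 maps to positive index 6 + (-3) = 3. arr[3] = 51.

51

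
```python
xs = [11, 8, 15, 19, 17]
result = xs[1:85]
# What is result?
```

xs has length 5. The slice xs[1:85] selects indices [1, 2, 3, 4] (1->8, 2->15, 3->19, 4->17), giving [8, 15, 19, 17].

[8, 15, 19, 17]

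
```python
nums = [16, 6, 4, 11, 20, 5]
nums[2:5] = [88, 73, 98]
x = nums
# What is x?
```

nums starts as [16, 6, 4, 11, 20, 5] (length 6). The slice nums[2:5] covers indices [2, 3, 4] with values [4, 11, 20]. Replacing that slice with [88, 73, 98] (same length) produces [16, 6, 88, 73, 98, 5].

[16, 6, 88, 73, 98, 5]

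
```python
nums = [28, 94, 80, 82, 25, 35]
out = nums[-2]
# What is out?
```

nums has length 6. Negative index -2 maps to positive index 6 + (-2) = 4. nums[4] = 25.

25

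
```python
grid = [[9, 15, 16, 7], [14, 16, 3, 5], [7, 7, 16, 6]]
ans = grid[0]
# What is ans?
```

grid has 3 rows. Row 0 is [9, 15, 16, 7].

[9, 15, 16, 7]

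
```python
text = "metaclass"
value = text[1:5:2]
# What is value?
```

text has length 9. The slice text[1:5:2] selects indices [1, 3] (1->'e', 3->'a'), giving 'ea'.

'ea'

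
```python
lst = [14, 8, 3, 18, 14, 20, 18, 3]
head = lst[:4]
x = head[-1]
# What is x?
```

lst has length 8. The slice lst[:4] selects indices [0, 1, 2, 3] (0->14, 1->8, 2->3, 3->18), giving [14, 8, 3, 18]. So head = [14, 8, 3, 18]. Then head[-1] = 18.

18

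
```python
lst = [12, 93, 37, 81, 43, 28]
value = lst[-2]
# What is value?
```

lst has length 6. Negative index -2 maps to positive index 6 + (-2) = 4. lst[4] = 43.

43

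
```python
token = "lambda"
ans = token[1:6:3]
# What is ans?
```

token has length 6. The slice token[1:6:3] selects indices [1, 4] (1->'a', 4->'d'), giving 'ad'.

'ad'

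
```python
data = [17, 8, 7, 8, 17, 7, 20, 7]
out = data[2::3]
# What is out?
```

data has length 8. The slice data[2::3] selects indices [2, 5] (2->7, 5->7), giving [7, 7].

[7, 7]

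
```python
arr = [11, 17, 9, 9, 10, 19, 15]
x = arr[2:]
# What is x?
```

arr has length 7. The slice arr[2:] selects indices [2, 3, 4, 5, 6] (2->9, 3->9, 4->10, 5->19, 6->15), giving [9, 9, 10, 19, 15].

[9, 9, 10, 19, 15]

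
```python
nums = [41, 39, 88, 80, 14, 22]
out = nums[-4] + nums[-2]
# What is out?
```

nums has length 6. Negative index -4 maps to positive index 6 + (-4) = 2. nums[2] = 88.
nums has length 6. Negative index -2 maps to positive index 6 + (-2) = 4. nums[4] = 14.
Sum: 88 + 14 = 102.

102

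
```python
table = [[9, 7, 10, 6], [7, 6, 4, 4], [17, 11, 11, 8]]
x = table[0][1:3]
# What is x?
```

table[0] = [9, 7, 10, 6]. table[0] has length 4. The slice table[0][1:3] selects indices [1, 2] (1->7, 2->10), giving [7, 10].

[7, 10]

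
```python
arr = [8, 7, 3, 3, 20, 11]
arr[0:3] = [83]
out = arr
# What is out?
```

arr starts as [8, 7, 3, 3, 20, 11] (length 6). The slice arr[0:3] covers indices [0, 1, 2] with values [8, 7, 3]. Replacing that slice with [83] (different length) produces [83, 3, 20, 11].

[83, 3, 20, 11]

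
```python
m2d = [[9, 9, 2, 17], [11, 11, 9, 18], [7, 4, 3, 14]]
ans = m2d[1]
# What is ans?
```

m2d has 3 rows. Row 1 is [11, 11, 9, 18].

[11, 11, 9, 18]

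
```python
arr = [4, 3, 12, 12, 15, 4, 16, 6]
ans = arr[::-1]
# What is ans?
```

arr has length 8. The slice arr[::-1] selects indices [7, 6, 5, 4, 3, 2, 1, 0] (7->6, 6->16, 5->4, 4->15, 3->12, 2->12, 1->3, 0->4), giving [6, 16, 4, 15, 12, 12, 3, 4].

[6, 16, 4, 15, 12, 12, 3, 4]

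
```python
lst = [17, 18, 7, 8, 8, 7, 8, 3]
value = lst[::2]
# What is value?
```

lst has length 8. The slice lst[::2] selects indices [0, 2, 4, 6] (0->17, 2->7, 4->8, 6->8), giving [17, 7, 8, 8].

[17, 7, 8, 8]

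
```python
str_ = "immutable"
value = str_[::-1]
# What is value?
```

str_ has length 9. The slice str_[::-1] selects indices [8, 7, 6, 5, 4, 3, 2, 1, 0] (8->'e', 7->'l', 6->'b', 5->'a', 4->'t', 3->'u', 2->'m', 1->'m', 0->'i'), giving 'elbatummi'.

'elbatummi'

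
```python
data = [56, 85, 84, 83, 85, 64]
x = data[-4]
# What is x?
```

data has length 6. Negative index -4 maps to positive index 6 + (-4) = 2. data[2] = 84.

84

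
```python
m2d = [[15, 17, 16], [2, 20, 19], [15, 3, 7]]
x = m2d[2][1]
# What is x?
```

m2d[2] = [15, 3, 7]. Taking column 1 of that row yields 3.

3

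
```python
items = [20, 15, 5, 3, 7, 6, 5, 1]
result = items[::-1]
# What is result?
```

items has length 8. The slice items[::-1] selects indices [7, 6, 5, 4, 3, 2, 1, 0] (7->1, 6->5, 5->6, 4->7, 3->3, 2->5, 1->15, 0->20), giving [1, 5, 6, 7, 3, 5, 15, 20].

[1, 5, 6, 7, 3, 5, 15, 20]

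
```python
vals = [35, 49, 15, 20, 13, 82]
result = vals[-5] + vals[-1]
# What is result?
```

vals has length 6. Negative index -5 maps to positive index 6 + (-5) = 1. vals[1] = 49.
vals has length 6. Negative index -1 maps to positive index 6 + (-1) = 5. vals[5] = 82.
Sum: 49 + 82 = 131.

131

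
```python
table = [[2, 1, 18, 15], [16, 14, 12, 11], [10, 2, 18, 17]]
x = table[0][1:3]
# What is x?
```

table[0] = [2, 1, 18, 15]. table[0] has length 4. The slice table[0][1:3] selects indices [1, 2] (1->1, 2->18), giving [1, 18].

[1, 18]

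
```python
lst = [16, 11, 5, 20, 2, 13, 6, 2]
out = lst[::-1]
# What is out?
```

lst has length 8. The slice lst[::-1] selects indices [7, 6, 5, 4, 3, 2, 1, 0] (7->2, 6->6, 5->13, 4->2, 3->20, 2->5, 1->11, 0->16), giving [2, 6, 13, 2, 20, 5, 11, 16].

[2, 6, 13, 2, 20, 5, 11, 16]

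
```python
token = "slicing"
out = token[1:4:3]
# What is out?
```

token has length 7. The slice token[1:4:3] selects indices [1] (1->'l'), giving 'l'.

'l'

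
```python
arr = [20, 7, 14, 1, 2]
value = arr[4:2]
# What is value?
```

arr has length 5. The slice arr[4:2] resolves to an empty index range, so the result is [].

[]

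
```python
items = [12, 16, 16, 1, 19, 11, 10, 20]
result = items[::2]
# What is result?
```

items has length 8. The slice items[::2] selects indices [0, 2, 4, 6] (0->12, 2->16, 4->19, 6->10), giving [12, 16, 19, 10].

[12, 16, 19, 10]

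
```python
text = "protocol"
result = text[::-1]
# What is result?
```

text has length 8. The slice text[::-1] selects indices [7, 6, 5, 4, 3, 2, 1, 0] (7->'l', 6->'o', 5->'c', 4->'o', 3->'t', 2->'o', 1->'r', 0->'p'), giving 'locotorp'.

'locotorp'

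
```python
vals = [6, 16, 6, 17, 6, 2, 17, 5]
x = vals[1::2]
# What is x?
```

vals has length 8. The slice vals[1::2] selects indices [1, 3, 5, 7] (1->16, 3->17, 5->2, 7->5), giving [16, 17, 2, 5].

[16, 17, 2, 5]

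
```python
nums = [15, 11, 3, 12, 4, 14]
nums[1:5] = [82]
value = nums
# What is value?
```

nums starts as [15, 11, 3, 12, 4, 14] (length 6). The slice nums[1:5] covers indices [1, 2, 3, 4] with values [11, 3, 12, 4]. Replacing that slice with [82] (different length) produces [15, 82, 14].

[15, 82, 14]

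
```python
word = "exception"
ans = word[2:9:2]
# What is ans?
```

word has length 9. The slice word[2:9:2] selects indices [2, 4, 6, 8] (2->'c', 4->'p', 6->'i', 8->'n'), giving 'cpin'.

'cpin'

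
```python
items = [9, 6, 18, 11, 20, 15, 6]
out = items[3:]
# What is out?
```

items has length 7. The slice items[3:] selects indices [3, 4, 5, 6] (3->11, 4->20, 5->15, 6->6), giving [11, 20, 15, 6].

[11, 20, 15, 6]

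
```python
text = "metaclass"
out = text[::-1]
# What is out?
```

text has length 9. The slice text[::-1] selects indices [8, 7, 6, 5, 4, 3, 2, 1, 0] (8->'s', 7->'s', 6->'a', 5->'l', 4->'c', 3->'a', 2->'t', 1->'e', 0->'m'), giving 'ssalcatem'.

'ssalcatem'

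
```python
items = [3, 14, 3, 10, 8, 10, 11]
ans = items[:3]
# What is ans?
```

items has length 7. The slice items[:3] selects indices [0, 1, 2] (0->3, 1->14, 2->3), giving [3, 14, 3].

[3, 14, 3]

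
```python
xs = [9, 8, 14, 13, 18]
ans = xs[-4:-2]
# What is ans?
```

xs has length 5. The slice xs[-4:-2] selects indices [1, 2] (1->8, 2->14), giving [8, 14].

[8, 14]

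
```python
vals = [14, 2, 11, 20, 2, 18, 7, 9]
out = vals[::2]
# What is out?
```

vals has length 8. The slice vals[::2] selects indices [0, 2, 4, 6] (0->14, 2->11, 4->2, 6->7), giving [14, 11, 2, 7].

[14, 11, 2, 7]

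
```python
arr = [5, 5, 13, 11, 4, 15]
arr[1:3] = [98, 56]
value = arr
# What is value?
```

arr starts as [5, 5, 13, 11, 4, 15] (length 6). The slice arr[1:3] covers indices [1, 2] with values [5, 13]. Replacing that slice with [98, 56] (same length) produces [5, 98, 56, 11, 4, 15].

[5, 98, 56, 11, 4, 15]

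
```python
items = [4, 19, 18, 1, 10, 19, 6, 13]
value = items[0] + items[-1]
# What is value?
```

items has length 8. items[0] = 4.
items has length 8. Negative index -1 maps to positive index 8 + (-1) = 7. items[7] = 13.
Sum: 4 + 13 = 17.

17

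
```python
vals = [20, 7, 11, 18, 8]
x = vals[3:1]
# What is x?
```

vals has length 5. The slice vals[3:1] resolves to an empty index range, so the result is [].

[]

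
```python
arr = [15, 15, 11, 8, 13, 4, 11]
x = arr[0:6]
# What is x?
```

arr has length 7. The slice arr[0:6] selects indices [0, 1, 2, 3, 4, 5] (0->15, 1->15, 2->11, 3->8, 4->13, 5->4), giving [15, 15, 11, 8, 13, 4].

[15, 15, 11, 8, 13, 4]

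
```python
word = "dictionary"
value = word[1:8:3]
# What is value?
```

word has length 10. The slice word[1:8:3] selects indices [1, 4, 7] (1->'i', 4->'i', 7->'a'), giving 'iia'.

'iia'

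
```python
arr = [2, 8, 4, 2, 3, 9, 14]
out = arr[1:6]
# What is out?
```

arr has length 7. The slice arr[1:6] selects indices [1, 2, 3, 4, 5] (1->8, 2->4, 3->2, 4->3, 5->9), giving [8, 4, 2, 3, 9].

[8, 4, 2, 3, 9]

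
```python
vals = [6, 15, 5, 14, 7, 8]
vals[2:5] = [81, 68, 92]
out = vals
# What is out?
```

vals starts as [6, 15, 5, 14, 7, 8] (length 6). The slice vals[2:5] covers indices [2, 3, 4] with values [5, 14, 7]. Replacing that slice with [81, 68, 92] (same length) produces [6, 15, 81, 68, 92, 8].

[6, 15, 81, 68, 92, 8]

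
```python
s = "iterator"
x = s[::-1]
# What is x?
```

s has length 8. The slice s[::-1] selects indices [7, 6, 5, 4, 3, 2, 1, 0] (7->'r', 6->'o', 5->'t', 4->'a', 3->'r', 2->'e', 1->'t', 0->'i'), giving 'rotareti'.

'rotareti'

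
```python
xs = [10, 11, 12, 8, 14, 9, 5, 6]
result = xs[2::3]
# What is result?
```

xs has length 8. The slice xs[2::3] selects indices [2, 5] (2->12, 5->9), giving [12, 9].

[12, 9]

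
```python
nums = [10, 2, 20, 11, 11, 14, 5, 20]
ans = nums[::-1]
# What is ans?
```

nums has length 8. The slice nums[::-1] selects indices [7, 6, 5, 4, 3, 2, 1, 0] (7->20, 6->5, 5->14, 4->11, 3->11, 2->20, 1->2, 0->10), giving [20, 5, 14, 11, 11, 20, 2, 10].

[20, 5, 14, 11, 11, 20, 2, 10]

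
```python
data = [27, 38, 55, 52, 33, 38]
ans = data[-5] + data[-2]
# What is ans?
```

data has length 6. Negative index -5 maps to positive index 6 + (-5) = 1. data[1] = 38.
data has length 6. Negative index -2 maps to positive index 6 + (-2) = 4. data[4] = 33.
Sum: 38 + 33 = 71.

71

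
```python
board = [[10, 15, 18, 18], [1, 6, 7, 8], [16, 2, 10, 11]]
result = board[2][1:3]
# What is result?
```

board[2] = [16, 2, 10, 11]. board[2] has length 4. The slice board[2][1:3] selects indices [1, 2] (1->2, 2->10), giving [2, 10].

[2, 10]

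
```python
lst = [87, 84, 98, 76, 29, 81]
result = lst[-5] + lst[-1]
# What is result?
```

lst has length 6. Negative index -5 maps to positive index 6 + (-5) = 1. lst[1] = 84.
lst has length 6. Negative index -1 maps to positive index 6 + (-1) = 5. lst[5] = 81.
Sum: 84 + 81 = 165.

165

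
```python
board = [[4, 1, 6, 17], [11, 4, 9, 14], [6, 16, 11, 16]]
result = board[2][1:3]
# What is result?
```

board[2] = [6, 16, 11, 16]. board[2] has length 4. The slice board[2][1:3] selects indices [1, 2] (1->16, 2->11), giving [16, 11].

[16, 11]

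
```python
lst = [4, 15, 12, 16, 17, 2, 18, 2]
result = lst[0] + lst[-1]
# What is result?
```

lst has length 8. lst[0] = 4.
lst has length 8. Negative index -1 maps to positive index 8 + (-1) = 7. lst[7] = 2.
Sum: 4 + 2 = 6.

6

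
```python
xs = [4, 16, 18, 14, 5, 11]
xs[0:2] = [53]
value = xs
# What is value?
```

xs starts as [4, 16, 18, 14, 5, 11] (length 6). The slice xs[0:2] covers indices [0, 1] with values [4, 16]. Replacing that slice with [53] (different length) produces [53, 18, 14, 5, 11].

[53, 18, 14, 5, 11]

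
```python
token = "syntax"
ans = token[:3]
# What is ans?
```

token has length 6. The slice token[:3] selects indices [0, 1, 2] (0->'s', 1->'y', 2->'n'), giving 'syn'.

'syn'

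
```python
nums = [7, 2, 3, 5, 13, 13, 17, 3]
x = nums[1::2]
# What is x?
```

nums has length 8. The slice nums[1::2] selects indices [1, 3, 5, 7] (1->2, 3->5, 5->13, 7->3), giving [2, 5, 13, 3].

[2, 5, 13, 3]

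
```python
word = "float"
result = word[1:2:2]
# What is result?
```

word has length 5. The slice word[1:2:2] selects indices [1] (1->'l'), giving 'l'.

'l'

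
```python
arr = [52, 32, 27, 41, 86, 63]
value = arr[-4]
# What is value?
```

arr has length 6. Negative index -4 maps to positive index 6 + (-4) = 2. arr[2] = 27.

27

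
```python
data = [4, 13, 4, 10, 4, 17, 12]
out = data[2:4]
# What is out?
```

data has length 7. The slice data[2:4] selects indices [2, 3] (2->4, 3->10), giving [4, 10].

[4, 10]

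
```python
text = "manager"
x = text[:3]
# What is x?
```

text has length 7. The slice text[:3] selects indices [0, 1, 2] (0->'m', 1->'a', 2->'n'), giving 'man'.

'man'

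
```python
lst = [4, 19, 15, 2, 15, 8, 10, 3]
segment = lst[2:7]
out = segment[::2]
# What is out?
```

lst has length 8. The slice lst[2:7] selects indices [2, 3, 4, 5, 6] (2->15, 3->2, 4->15, 5->8, 6->10), giving [15, 2, 15, 8, 10]. So segment = [15, 2, 15, 8, 10]. segment has length 5. The slice segment[::2] selects indices [0, 2, 4] (0->15, 2->15, 4->10), giving [15, 15, 10].

[15, 15, 10]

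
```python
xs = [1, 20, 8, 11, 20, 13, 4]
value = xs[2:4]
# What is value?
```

xs has length 7. The slice xs[2:4] selects indices [2, 3] (2->8, 3->11), giving [8, 11].

[8, 11]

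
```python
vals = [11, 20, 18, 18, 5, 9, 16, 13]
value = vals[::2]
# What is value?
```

vals has length 8. The slice vals[::2] selects indices [0, 2, 4, 6] (0->11, 2->18, 4->5, 6->16), giving [11, 18, 5, 16].

[11, 18, 5, 16]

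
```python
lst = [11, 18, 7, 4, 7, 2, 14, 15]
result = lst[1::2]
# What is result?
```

lst has length 8. The slice lst[1::2] selects indices [1, 3, 5, 7] (1->18, 3->4, 5->2, 7->15), giving [18, 4, 2, 15].

[18, 4, 2, 15]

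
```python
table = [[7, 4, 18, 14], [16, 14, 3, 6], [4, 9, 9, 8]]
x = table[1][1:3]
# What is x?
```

table[1] = [16, 14, 3, 6]. table[1] has length 4. The slice table[1][1:3] selects indices [1, 2] (1->14, 2->3), giving [14, 3].

[14, 3]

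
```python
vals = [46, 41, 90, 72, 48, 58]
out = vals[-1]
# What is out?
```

vals has length 6. Negative index -1 maps to positive index 6 + (-1) = 5. vals[5] = 58.

58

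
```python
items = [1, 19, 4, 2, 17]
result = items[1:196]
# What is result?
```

items has length 5. The slice items[1:196] selects indices [1, 2, 3, 4] (1->19, 2->4, 3->2, 4->17), giving [19, 4, 2, 17].

[19, 4, 2, 17]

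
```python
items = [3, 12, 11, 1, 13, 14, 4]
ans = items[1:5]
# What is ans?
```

items has length 7. The slice items[1:5] selects indices [1, 2, 3, 4] (1->12, 2->11, 3->1, 4->13), giving [12, 11, 1, 13].

[12, 11, 1, 13]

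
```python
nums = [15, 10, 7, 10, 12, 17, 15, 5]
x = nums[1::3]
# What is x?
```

nums has length 8. The slice nums[1::3] selects indices [1, 4, 7] (1->10, 4->12, 7->5), giving [10, 12, 5].

[10, 12, 5]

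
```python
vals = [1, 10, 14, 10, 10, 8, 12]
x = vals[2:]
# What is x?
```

vals has length 7. The slice vals[2:] selects indices [2, 3, 4, 5, 6] (2->14, 3->10, 4->10, 5->8, 6->12), giving [14, 10, 10, 8, 12].

[14, 10, 10, 8, 12]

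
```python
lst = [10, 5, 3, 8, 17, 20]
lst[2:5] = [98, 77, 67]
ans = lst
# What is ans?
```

lst starts as [10, 5, 3, 8, 17, 20] (length 6). The slice lst[2:5] covers indices [2, 3, 4] with values [3, 8, 17]. Replacing that slice with [98, 77, 67] (same length) produces [10, 5, 98, 77, 67, 20].

[10, 5, 98, 77, 67, 20]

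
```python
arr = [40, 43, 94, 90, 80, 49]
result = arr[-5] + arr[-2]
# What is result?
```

arr has length 6. Negative index -5 maps to positive index 6 + (-5) = 1. arr[1] = 43.
arr has length 6. Negative index -2 maps to positive index 6 + (-2) = 4. arr[4] = 80.
Sum: 43 + 80 = 123.

123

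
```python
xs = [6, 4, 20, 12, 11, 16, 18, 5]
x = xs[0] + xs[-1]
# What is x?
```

xs has length 8. xs[0] = 6.
xs has length 8. Negative index -1 maps to positive index 8 + (-1) = 7. xs[7] = 5.
Sum: 6 + 5 = 11.

11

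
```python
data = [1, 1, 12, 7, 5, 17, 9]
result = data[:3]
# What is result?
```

data has length 7. The slice data[:3] selects indices [0, 1, 2] (0->1, 1->1, 2->12), giving [1, 1, 12].

[1, 1, 12]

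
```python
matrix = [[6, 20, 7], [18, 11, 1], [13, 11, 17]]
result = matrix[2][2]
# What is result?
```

matrix[2] = [13, 11, 17]. Taking column 2 of that row yields 17.

17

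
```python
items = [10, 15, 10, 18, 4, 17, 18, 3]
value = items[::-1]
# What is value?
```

items has length 8. The slice items[::-1] selects indices [7, 6, 5, 4, 3, 2, 1, 0] (7->3, 6->18, 5->17, 4->4, 3->18, 2->10, 1->15, 0->10), giving [3, 18, 17, 4, 18, 10, 15, 10].

[3, 18, 17, 4, 18, 10, 15, 10]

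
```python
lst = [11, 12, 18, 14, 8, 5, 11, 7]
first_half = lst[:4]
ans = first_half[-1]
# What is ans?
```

lst has length 8. The slice lst[:4] selects indices [0, 1, 2, 3] (0->11, 1->12, 2->18, 3->14), giving [11, 12, 18, 14]. So first_half = [11, 12, 18, 14]. Then first_half[-1] = 14.

14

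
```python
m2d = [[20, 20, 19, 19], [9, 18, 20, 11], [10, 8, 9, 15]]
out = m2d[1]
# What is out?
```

m2d has 3 rows. Row 1 is [9, 18, 20, 11].

[9, 18, 20, 11]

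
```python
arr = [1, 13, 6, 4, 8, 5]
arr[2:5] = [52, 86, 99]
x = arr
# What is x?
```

arr starts as [1, 13, 6, 4, 8, 5] (length 6). The slice arr[2:5] covers indices [2, 3, 4] with values [6, 4, 8]. Replacing that slice with [52, 86, 99] (same length) produces [1, 13, 52, 86, 99, 5].

[1, 13, 52, 86, 99, 5]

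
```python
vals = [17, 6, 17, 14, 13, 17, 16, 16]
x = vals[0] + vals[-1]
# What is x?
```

vals has length 8. vals[0] = 17.
vals has length 8. Negative index -1 maps to positive index 8 + (-1) = 7. vals[7] = 16.
Sum: 17 + 16 = 33.

33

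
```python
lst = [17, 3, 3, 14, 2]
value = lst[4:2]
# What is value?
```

lst has length 5. The slice lst[4:2] resolves to an empty index range, so the result is [].

[]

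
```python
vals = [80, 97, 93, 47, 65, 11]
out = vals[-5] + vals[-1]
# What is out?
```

vals has length 6. Negative index -5 maps to positive index 6 + (-5) = 1. vals[1] = 97.
vals has length 6. Negative index -1 maps to positive index 6 + (-1) = 5. vals[5] = 11.
Sum: 97 + 11 = 108.

108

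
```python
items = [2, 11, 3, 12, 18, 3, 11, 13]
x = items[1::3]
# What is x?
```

items has length 8. The slice items[1::3] selects indices [1, 4, 7] (1->11, 4->18, 7->13), giving [11, 18, 13].

[11, 18, 13]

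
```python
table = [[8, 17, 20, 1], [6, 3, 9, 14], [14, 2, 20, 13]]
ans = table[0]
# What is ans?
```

table has 3 rows. Row 0 is [8, 17, 20, 1].

[8, 17, 20, 1]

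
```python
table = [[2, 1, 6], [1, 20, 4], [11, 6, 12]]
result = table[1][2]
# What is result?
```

table[1] = [1, 20, 4]. Taking column 2 of that row yields 4.

4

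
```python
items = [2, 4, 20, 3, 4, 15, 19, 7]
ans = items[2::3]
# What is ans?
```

items has length 8. The slice items[2::3] selects indices [2, 5] (2->20, 5->15), giving [20, 15].

[20, 15]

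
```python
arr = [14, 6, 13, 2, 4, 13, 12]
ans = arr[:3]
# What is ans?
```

arr has length 7. The slice arr[:3] selects indices [0, 1, 2] (0->14, 1->6, 2->13), giving [14, 6, 13].

[14, 6, 13]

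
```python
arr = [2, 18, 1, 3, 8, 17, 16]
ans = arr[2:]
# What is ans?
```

arr has length 7. The slice arr[2:] selects indices [2, 3, 4, 5, 6] (2->1, 3->3, 4->8, 5->17, 6->16), giving [1, 3, 8, 17, 16].

[1, 3, 8, 17, 16]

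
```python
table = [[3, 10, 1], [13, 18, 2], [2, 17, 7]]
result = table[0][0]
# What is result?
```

table[0] = [3, 10, 1]. Taking column 0 of that row yields 3.

3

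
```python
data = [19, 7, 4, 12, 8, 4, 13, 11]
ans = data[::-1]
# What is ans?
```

data has length 8. The slice data[::-1] selects indices [7, 6, 5, 4, 3, 2, 1, 0] (7->11, 6->13, 5->4, 4->8, 3->12, 2->4, 1->7, 0->19), giving [11, 13, 4, 8, 12, 4, 7, 19].

[11, 13, 4, 8, 12, 4, 7, 19]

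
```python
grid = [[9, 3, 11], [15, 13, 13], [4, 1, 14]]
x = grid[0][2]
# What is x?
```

grid[0] = [9, 3, 11]. Taking column 2 of that row yields 11.

11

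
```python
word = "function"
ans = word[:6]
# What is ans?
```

word has length 8. The slice word[:6] selects indices [0, 1, 2, 3, 4, 5] (0->'f', 1->'u', 2->'n', 3->'c', 4->'t', 5->'i'), giving 'functi'.

'functi'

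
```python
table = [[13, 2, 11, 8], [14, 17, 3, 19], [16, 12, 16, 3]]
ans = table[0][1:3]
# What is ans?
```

table[0] = [13, 2, 11, 8]. table[0] has length 4. The slice table[0][1:3] selects indices [1, 2] (1->2, 2->11), giving [2, 11].

[2, 11]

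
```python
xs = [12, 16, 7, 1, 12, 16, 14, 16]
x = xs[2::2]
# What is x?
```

xs has length 8. The slice xs[2::2] selects indices [2, 4, 6] (2->7, 4->12, 6->14), giving [7, 12, 14].

[7, 12, 14]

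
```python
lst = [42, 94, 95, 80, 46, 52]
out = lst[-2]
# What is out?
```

lst has length 6. Negative index -2 maps to positive index 6 + (-2) = 4. lst[4] = 46.

46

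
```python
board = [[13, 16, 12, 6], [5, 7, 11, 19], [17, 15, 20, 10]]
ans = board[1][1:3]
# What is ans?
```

board[1] = [5, 7, 11, 19]. board[1] has length 4. The slice board[1][1:3] selects indices [1, 2] (1->7, 2->11), giving [7, 11].

[7, 11]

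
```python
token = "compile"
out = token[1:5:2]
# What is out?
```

token has length 7. The slice token[1:5:2] selects indices [1, 3] (1->'o', 3->'p'), giving 'op'.

'op'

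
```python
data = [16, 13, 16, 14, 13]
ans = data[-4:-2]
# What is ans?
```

data has length 5. The slice data[-4:-2] selects indices [1, 2] (1->13, 2->16), giving [13, 16].

[13, 16]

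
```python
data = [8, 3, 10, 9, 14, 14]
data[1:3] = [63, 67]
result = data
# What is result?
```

data starts as [8, 3, 10, 9, 14, 14] (length 6). The slice data[1:3] covers indices [1, 2] with values [3, 10]. Replacing that slice with [63, 67] (same length) produces [8, 63, 67, 9, 14, 14].

[8, 63, 67, 9, 14, 14]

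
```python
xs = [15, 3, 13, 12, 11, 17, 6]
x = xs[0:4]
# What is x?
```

xs has length 7. The slice xs[0:4] selects indices [0, 1, 2, 3] (0->15, 1->3, 2->13, 3->12), giving [15, 3, 13, 12].

[15, 3, 13, 12]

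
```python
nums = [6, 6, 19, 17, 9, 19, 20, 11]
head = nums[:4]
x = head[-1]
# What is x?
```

nums has length 8. The slice nums[:4] selects indices [0, 1, 2, 3] (0->6, 1->6, 2->19, 3->17), giving [6, 6, 19, 17]. So head = [6, 6, 19, 17]. Then head[-1] = 17.

17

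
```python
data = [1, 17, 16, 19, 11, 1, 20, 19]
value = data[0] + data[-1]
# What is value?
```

data has length 8. data[0] = 1.
data has length 8. Negative index -1 maps to positive index 8 + (-1) = 7. data[7] = 19.
Sum: 1 + 19 = 20.

20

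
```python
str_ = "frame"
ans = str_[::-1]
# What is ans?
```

str_ has length 5. The slice str_[::-1] selects indices [4, 3, 2, 1, 0] (4->'e', 3->'m', 2->'a', 1->'r', 0->'f'), giving 'emarf'.

'emarf'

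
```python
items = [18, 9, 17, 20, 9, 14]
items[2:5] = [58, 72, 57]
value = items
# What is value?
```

items starts as [18, 9, 17, 20, 9, 14] (length 6). The slice items[2:5] covers indices [2, 3, 4] with values [17, 20, 9]. Replacing that slice with [58, 72, 57] (same length) produces [18, 9, 58, 72, 57, 14].

[18, 9, 58, 72, 57, 14]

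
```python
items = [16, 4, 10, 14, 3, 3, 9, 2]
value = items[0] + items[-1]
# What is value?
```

items has length 8. items[0] = 16.
items has length 8. Negative index -1 maps to positive index 8 + (-1) = 7. items[7] = 2.
Sum: 16 + 2 = 18.

18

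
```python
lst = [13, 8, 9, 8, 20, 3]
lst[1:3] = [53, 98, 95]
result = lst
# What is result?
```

lst starts as [13, 8, 9, 8, 20, 3] (length 6). The slice lst[1:3] covers indices [1, 2] with values [8, 9]. Replacing that slice with [53, 98, 95] (different length) produces [13, 53, 98, 95, 8, 20, 3].

[13, 53, 98, 95, 8, 20, 3]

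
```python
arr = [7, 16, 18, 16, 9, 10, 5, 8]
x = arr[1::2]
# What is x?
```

arr has length 8. The slice arr[1::2] selects indices [1, 3, 5, 7] (1->16, 3->16, 5->10, 7->8), giving [16, 16, 10, 8].

[16, 16, 10, 8]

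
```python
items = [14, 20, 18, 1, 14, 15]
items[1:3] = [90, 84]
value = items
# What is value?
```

items starts as [14, 20, 18, 1, 14, 15] (length 6). The slice items[1:3] covers indices [1, 2] with values [20, 18]. Replacing that slice with [90, 84] (same length) produces [14, 90, 84, 1, 14, 15].

[14, 90, 84, 1, 14, 15]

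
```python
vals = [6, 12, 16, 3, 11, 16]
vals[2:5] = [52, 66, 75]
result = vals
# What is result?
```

vals starts as [6, 12, 16, 3, 11, 16] (length 6). The slice vals[2:5] covers indices [2, 3, 4] with values [16, 3, 11]. Replacing that slice with [52, 66, 75] (same length) produces [6, 12, 52, 66, 75, 16].

[6, 12, 52, 66, 75, 16]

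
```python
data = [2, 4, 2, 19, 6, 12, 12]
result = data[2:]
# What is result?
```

data has length 7. The slice data[2:] selects indices [2, 3, 4, 5, 6] (2->2, 3->19, 4->6, 5->12, 6->12), giving [2, 19, 6, 12, 12].

[2, 19, 6, 12, 12]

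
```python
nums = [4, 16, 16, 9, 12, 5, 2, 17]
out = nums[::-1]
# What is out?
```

nums has length 8. The slice nums[::-1] selects indices [7, 6, 5, 4, 3, 2, 1, 0] (7->17, 6->2, 5->5, 4->12, 3->9, 2->16, 1->16, 0->4), giving [17, 2, 5, 12, 9, 16, 16, 4].

[17, 2, 5, 12, 9, 16, 16, 4]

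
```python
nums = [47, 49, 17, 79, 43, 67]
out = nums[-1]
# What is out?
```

nums has length 6. Negative index -1 maps to positive index 6 + (-1) = 5. nums[5] = 67.

67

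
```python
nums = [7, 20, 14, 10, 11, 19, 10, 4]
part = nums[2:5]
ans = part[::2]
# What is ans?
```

nums has length 8. The slice nums[2:5] selects indices [2, 3, 4] (2->14, 3->10, 4->11), giving [14, 10, 11]. So part = [14, 10, 11]. part has length 3. The slice part[::2] selects indices [0, 2] (0->14, 2->11), giving [14, 11].

[14, 11]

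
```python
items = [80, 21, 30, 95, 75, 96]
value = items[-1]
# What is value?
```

items has length 6. Negative index -1 maps to positive index 6 + (-1) = 5. items[5] = 96.

96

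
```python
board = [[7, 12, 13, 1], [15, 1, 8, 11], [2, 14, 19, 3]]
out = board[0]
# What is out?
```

board has 3 rows. Row 0 is [7, 12, 13, 1].

[7, 12, 13, 1]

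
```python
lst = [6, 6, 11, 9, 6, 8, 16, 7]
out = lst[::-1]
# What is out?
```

lst has length 8. The slice lst[::-1] selects indices [7, 6, 5, 4, 3, 2, 1, 0] (7->7, 6->16, 5->8, 4->6, 3->9, 2->11, 1->6, 0->6), giving [7, 16, 8, 6, 9, 11, 6, 6].

[7, 16, 8, 6, 9, 11, 6, 6]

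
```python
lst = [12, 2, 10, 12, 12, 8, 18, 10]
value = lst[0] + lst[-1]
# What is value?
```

lst has length 8. lst[0] = 12.
lst has length 8. Negative index -1 maps to positive index 8 + (-1) = 7. lst[7] = 10.
Sum: 12 + 10 = 22.

22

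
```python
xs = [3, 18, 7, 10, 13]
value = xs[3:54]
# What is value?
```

xs has length 5. The slice xs[3:54] selects indices [3, 4] (3->10, 4->13), giving [10, 13].

[10, 13]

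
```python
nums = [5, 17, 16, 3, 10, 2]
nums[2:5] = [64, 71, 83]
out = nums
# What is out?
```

nums starts as [5, 17, 16, 3, 10, 2] (length 6). The slice nums[2:5] covers indices [2, 3, 4] with values [16, 3, 10]. Replacing that slice with [64, 71, 83] (same length) produces [5, 17, 64, 71, 83, 2].

[5, 17, 64, 71, 83, 2]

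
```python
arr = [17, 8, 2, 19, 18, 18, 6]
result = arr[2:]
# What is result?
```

arr has length 7. The slice arr[2:] selects indices [2, 3, 4, 5, 6] (2->2, 3->19, 4->18, 5->18, 6->6), giving [2, 19, 18, 18, 6].

[2, 19, 18, 18, 6]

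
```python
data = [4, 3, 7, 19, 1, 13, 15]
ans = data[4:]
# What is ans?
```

data has length 7. The slice data[4:] selects indices [4, 5, 6] (4->1, 5->13, 6->15), giving [1, 13, 15].

[1, 13, 15]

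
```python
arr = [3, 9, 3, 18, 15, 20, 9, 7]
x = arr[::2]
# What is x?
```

arr has length 8. The slice arr[::2] selects indices [0, 2, 4, 6] (0->3, 2->3, 4->15, 6->9), giving [3, 3, 15, 9].

[3, 3, 15, 9]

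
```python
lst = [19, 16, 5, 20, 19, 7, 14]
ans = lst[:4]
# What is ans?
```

lst has length 7. The slice lst[:4] selects indices [0, 1, 2, 3] (0->19, 1->16, 2->5, 3->20), giving [19, 16, 5, 20].

[19, 16, 5, 20]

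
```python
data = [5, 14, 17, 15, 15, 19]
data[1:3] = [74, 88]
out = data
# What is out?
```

data starts as [5, 14, 17, 15, 15, 19] (length 6). The slice data[1:3] covers indices [1, 2] with values [14, 17]. Replacing that slice with [74, 88] (same length) produces [5, 74, 88, 15, 15, 19].

[5, 74, 88, 15, 15, 19]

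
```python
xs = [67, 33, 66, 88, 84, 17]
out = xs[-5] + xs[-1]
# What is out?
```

xs has length 6. Negative index -5 maps to positive index 6 + (-5) = 1. xs[1] = 33.
xs has length 6. Negative index -1 maps to positive index 6 + (-1) = 5. xs[5] = 17.
Sum: 33 + 17 = 50.

50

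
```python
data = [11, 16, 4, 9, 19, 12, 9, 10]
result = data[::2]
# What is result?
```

data has length 8. The slice data[::2] selects indices [0, 2, 4, 6] (0->11, 2->4, 4->19, 6->9), giving [11, 4, 19, 9].

[11, 4, 19, 9]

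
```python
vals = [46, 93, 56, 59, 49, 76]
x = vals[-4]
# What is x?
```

vals has length 6. Negative index -4 maps to positive index 6 + (-4) = 2. vals[2] = 56.

56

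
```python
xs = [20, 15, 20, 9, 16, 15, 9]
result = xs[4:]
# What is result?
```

xs has length 7. The slice xs[4:] selects indices [4, 5, 6] (4->16, 5->15, 6->9), giving [16, 15, 9].

[16, 15, 9]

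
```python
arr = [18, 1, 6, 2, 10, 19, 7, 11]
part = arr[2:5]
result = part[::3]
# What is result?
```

arr has length 8. The slice arr[2:5] selects indices [2, 3, 4] (2->6, 3->2, 4->10), giving [6, 2, 10]. So part = [6, 2, 10]. part has length 3. The slice part[::3] selects indices [0] (0->6), giving [6].

[6]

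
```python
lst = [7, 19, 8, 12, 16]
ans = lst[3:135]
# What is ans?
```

lst has length 5. The slice lst[3:135] selects indices [3, 4] (3->12, 4->16), giving [12, 16].

[12, 16]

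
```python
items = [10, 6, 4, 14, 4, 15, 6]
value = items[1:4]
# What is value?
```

items has length 7. The slice items[1:4] selects indices [1, 2, 3] (1->6, 2->4, 3->14), giving [6, 4, 14].

[6, 4, 14]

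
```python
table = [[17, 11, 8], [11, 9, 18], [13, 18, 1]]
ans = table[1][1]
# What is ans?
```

table[1] = [11, 9, 18]. Taking column 1 of that row yields 9.

9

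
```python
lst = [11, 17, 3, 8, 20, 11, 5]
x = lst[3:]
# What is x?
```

lst has length 7. The slice lst[3:] selects indices [3, 4, 5, 6] (3->8, 4->20, 5->11, 6->5), giving [8, 20, 11, 5].

[8, 20, 11, 5]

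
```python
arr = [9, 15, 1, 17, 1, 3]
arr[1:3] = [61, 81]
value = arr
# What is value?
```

arr starts as [9, 15, 1, 17, 1, 3] (length 6). The slice arr[1:3] covers indices [1, 2] with values [15, 1]. Replacing that slice with [61, 81] (same length) produces [9, 61, 81, 17, 1, 3].

[9, 61, 81, 17, 1, 3]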